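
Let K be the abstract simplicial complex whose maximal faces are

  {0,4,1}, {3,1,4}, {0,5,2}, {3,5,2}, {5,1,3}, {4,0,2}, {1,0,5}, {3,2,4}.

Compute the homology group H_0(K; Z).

Fix the vertex order 0 < 1 < 2 < 3 < 4 < 5 and write every simplex with vertices in increasing order. Then dim K = 2 and the simplices of K are:

  0-simplices (6): [0], [1], [2], [3], [4], [5]
  1-simplices (12): [0,1], [0,2], [0,4], [0,5], [1,3], [1,4], [1,5], [2,3], [2,4], [2,5], [3,4], [3,5]
  2-simplices (8): [0,1,4], [0,1,5], [0,2,4], [0,2,5], [1,3,4], [1,3,5], [2,3,4], [2,3,5]

so the chain groups are C_0 ≅ Z^6, C_1 ≅ Z^12, C_2 ≅ Z^8.

∂_1: C_1 → C_0 maps an edge to its endpoints' difference, ∂[p,q] = q − p. For instance
  ∂[2,3] = [3] − [2].
This gives a 6×12 integer matrix of rank 5; reducing to Smith normal form yields diagonal entries (1,1,1,1,1).

∂_2: C_2 → C_1 sends each 2-simplex [p,q,r] to [q,r] − [p,r] + [p,q]. For instance
  ∂[1,3,5] = [3,5] − [1,5] + [1,3],
  ∂[1,3,4] = [3,4] − [1,4] + [1,3].
This gives a 12×8 integer matrix of rank 7; reducing to Smith normal form yields diagonal entries (1,1,1,1,1,1,1).

Reading off H_k = ker ∂_k / im ∂_{k+1}:

  H_0: rank C_0 − rank ∂_1 = 6 − 5 = 1, and the invariant factors of ∂_1 are all 1, so H_0 = Z.

H_0 = Z.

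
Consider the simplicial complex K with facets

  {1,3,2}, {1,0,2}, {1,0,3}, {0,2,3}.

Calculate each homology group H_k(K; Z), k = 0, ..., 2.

Fix the vertex order 0 < 1 < 2 < 3 and write every simplex with vertices in increasing order. Then dim K = 2 and the simplices of K are:

  0-simplices (4): [0], [1], [2], [3]
  1-simplices (6): [0,1], [0,2], [0,3], [1,2], [1,3], [2,3]
  2-simplices (4): [0,1,2], [0,1,3], [0,2,3], [1,2,3]

so the chain groups are C_0 ≅ Z^4, C_1 ≅ Z^6, C_2 ≅ Z^4.

The boundary map ∂_1: C_1 → C_0 sends each edge [p,q] (with p < q) to q − p. For instance
  ∂[1,2] = [2] − [1].
The resulting 4×6 matrix has rank 3, and its Smith normal form has invariant factors (1,1,1).

Boundary ∂_2: C_2 → C_1 sends each 2-simplex [p,q,r] to [q,r] − [p,r] + [p,q]. For instance
  ∂[0,1,3] = [1,3] − [0,3] + [0,1],
  ∂[0,1,2] = [1,2] − [0,2] + [0,1].
The 6×4 boundary matrix has rank 3 and Smith normal form diag(1,1,1).

Computing H_k = (kernel of ∂_k) / (image of ∂_{k+1}):

  H_0: rank C_0 − rank ∂_1 = 4 − 3 = 1, and the invariant factors of ∂_1 are all 1, so H_0 = Z.
  H_1: rank ker ∂_1 − rank ∂_2 = (6 − 3) − 3 = 0, and the invariant factors of ∂_2 are all 1, so H_1 = 0.
  H_2: rank ker ∂_2 − rank ∂_3 = (4 − 3) − 0 = 1, and there is no ∂_3, so H_2 = Z.

H_0 ≅ Z,  H_1 = 0,  H_2 ≅ Z.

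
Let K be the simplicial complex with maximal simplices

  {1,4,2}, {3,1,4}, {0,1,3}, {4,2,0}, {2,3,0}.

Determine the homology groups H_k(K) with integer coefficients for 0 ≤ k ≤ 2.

H_0 = Z,  H_1 = Z,  H_2 = 0.

Order the vertices as 0 < 1 < 2 < 3 < 4. Listing each simplex with vertices in this order, K has dimension 2 with simplices:

  0-simplices (5): [0], [1], [2], [3], [4]
  1-simplices (10): [0,1], [0,2], [0,3], [0,4], [1,2], [1,3], [1,4], [2,3], [2,4], [3,4]
  2-simplices (5): [0,1,3], [0,2,3], [0,2,4], [1,2,4], [1,3,4]

so the chain groups are C_0 ≅ Z^5, C_1 ≅ Z^10, C_2 ≅ Z^5.

Boundary ∂_1: C_1 → C_0 maps an edge to its endpoints' difference, ∂[p,q] = q − p.
This gives a 5×10 integer matrix of rank 4; reducing to Smith normal form yields diagonal entries (1,1,1,1).

Boundary ∂_2: C_2 → C_1 maps a triangle to the signed sum of its edges. For instance
  ∂[0,2,3] = [2,3] − [0,3] + [0,2],
  ∂[1,3,4] = [3,4] − [1,4] + [1,3].
This gives a 10×5 integer matrix of rank 5; reducing to Smith normal form yields diagonal entries (1,1,1,1,1).

Computing H_k = (kernel of ∂_k) / (image of ∂_{k+1}):

  H_0: rank C_0 − rank ∂_1 = 5 − 4 = 1, and the invariant factors of ∂_1 are all 1, so H_0 ≅ Z.
  H_1: rank ker ∂_1 − rank ∂_2 = (10 − 4) − 5 = 1, and the invariant factors of ∂_2 are all 1, so H_1 ≅ Z.
  H_2: rank ker ∂_2 − rank ∂_3 = (5 − 5) − 0 = 0, and there is no ∂_3, so H_2 ≅ 0.

As a check, the Euler characteristic is 5 − 10 + 5 = 0, which agrees with 1 − 1 + 0 = 0.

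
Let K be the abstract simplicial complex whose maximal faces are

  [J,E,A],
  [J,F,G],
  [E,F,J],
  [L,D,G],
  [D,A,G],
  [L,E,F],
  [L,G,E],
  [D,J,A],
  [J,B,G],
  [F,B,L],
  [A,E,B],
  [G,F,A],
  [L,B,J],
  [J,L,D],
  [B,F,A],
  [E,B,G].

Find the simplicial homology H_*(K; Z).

Fix the vertex order A < B < D < E < F < G < J < L and write every simplex with vertices in increasing order. Then dim K = 2 and the simplices of K are:

  0-simplices (8): A, B, D, E, F, G, J, L
  1-simplices (24): AB, AD, AE, AF, AG, AJ, BE, BF, BG, BJ, BL, DG, DJ, DL, EF, EG, EJ, EL, FG, FJ, FL, GJ, GL, JL
  2-simplices (16): ABE, ABF, ADG, ADJ, AEJ, AFG, BEG, BFL, BGJ, BJL, DGL, DJL, EFJ, EFL, EGL, FGJ

so the chain groups are C_0 ≅ Z^8, C_1 ≅ Z^24, C_2 ≅ Z^16.

The boundary map ∂_1: C_1 → C_0 maps an edge to its endpoints' difference, ∂[p,q] = q − p. For instance
  ∂EJ = J − E.
The 8×24 boundary matrix has rank 7 and Smith normal form diag(1,1,1,1,1,1,1).

∂_2: C_2 → C_1 sends each 2-simplex [p,q,r] to [q,r] − [p,r] + [p,q]. For instance
  ∂BFL = FL − BL + BF,
  ∂BJL = JL − BL + BJ.
The resulting 24×16 matrix has rank 15, and its Smith normal form has invariant factors (1,1,1,1,1,1,1,1,1,1,1,1,1,1,1).

Now H_k = ker ∂_k / im ∂_{k+1}, so:

  H_0: rank C_0 − rank ∂_1 = 8 − 7 = 1, and the invariant factors of ∂_1 are all 1, so H_0 = Z.
  H_1: rank ker ∂_1 − rank ∂_2 = (24 − 7) − 15 = 2, and the invariant factors of ∂_2 are all 1, so H_1 = Z^2.
  H_2: rank ker ∂_2 − rank ∂_3 = (16 − 15) − 0 = 1, and there is no ∂_3, so H_2 = Z.

As a check, the Euler characteristic is 8 − 24 + 16 = 0, which agrees with 1 − 2 + 1 = 0.
(K is a triangulation of the torus T^2.)

H_0 ≅ Z,  H_1 ≅ Z^2,  H_2 ≅ Z.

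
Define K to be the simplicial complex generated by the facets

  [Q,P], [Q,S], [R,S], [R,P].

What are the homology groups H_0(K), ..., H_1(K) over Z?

H_0 ≅ Z,  H_1 ≅ Z.

K has 4 vertices, 4 edges.
rank ∂_0 = 0, rank ∂_1 = 3 ⇒ b_0 = 4 − 0 − 3 = 1; all invariant factors of ∂_1 are 1 so no torsion. So H_0 ≅ Z.
rank ∂_1 = 3, rank ∂_2 = 0 ⇒ b_1 = 4 − 3 − 0 = 1. So H_1 ≅ Z.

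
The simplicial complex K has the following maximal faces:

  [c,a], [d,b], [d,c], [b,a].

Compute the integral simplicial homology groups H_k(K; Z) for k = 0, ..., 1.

H_0 ≅ Z,  H_1 ≅ Z.

K has 4 vertices, 4 edges.
rank ∂_0 = 0, rank ∂_1 = 3 ⇒ b_0 = 4 − 0 − 3 = 1; all invariant factors of ∂_1 are 1 so no torsion. So H_0 = Z.
rank ∂_1 = 3, rank ∂_2 = 0 ⇒ b_1 = 4 − 3 − 0 = 1. So H_1 = Z.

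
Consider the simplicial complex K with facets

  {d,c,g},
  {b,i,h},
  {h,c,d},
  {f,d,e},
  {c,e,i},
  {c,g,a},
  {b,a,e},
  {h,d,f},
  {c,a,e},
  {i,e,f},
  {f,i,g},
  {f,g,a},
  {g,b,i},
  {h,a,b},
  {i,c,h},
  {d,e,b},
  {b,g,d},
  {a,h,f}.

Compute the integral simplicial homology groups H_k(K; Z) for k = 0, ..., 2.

H_0 = Z,  H_1 = Z^2,  H_2 = Z.

Order the vertices as a < b < c < d < e < f < g < h < i. Listing each simplex with vertices in this order, K has dimension 2 with simplices:

  0-simplices (9): a, b, c, d, e, f, g, h, i
  1-simplices (27): ab, ac, ae, af, ag, ah, bd, be, bg, bh, bi, cd, ce, cg, ch, ci, de, df, dg, dh, ef, ei, fg, fh, fi, gi, hi
  2-simplices (18): abe, abh, ace, acg, afg, afh, bde, bdg, bgi, bhi, cdg, cdh, cei, chi, def, dfh, efi, fgi

Hence C_0 ≅ Z^9, C_1 ≅ Z^27, C_2 ≅ Z^18.

The boundary map ∂_1: C_1 → C_0 maps an edge to its endpoints' difference, ∂[p,q] = q − p. For instance
  ∂af = f − a.
The 9×27 boundary matrix has rank 8 and Smith normal form diag(1,1,1,1,1,1,1,1).

The boundary map ∂_2: C_2 → C_1 maps a triangle to the signed sum of its edges. For instance
  ∂cei = ei − ci + ce,
  ∂bhi = hi − bi + bh.
The resulting 27×18 matrix has rank 17, and its Smith normal form has invariant factors (1,1,1,1,1,1,1,1,1,1,1,1,1,1,1,1,1).

Reading off H_k = ker ∂_k / im ∂_{k+1}:

  H_0: rank C_0 − rank ∂_1 = 9 − 8 = 1, and the invariant factors of ∂_1 are all 1, so H_0 ≅ Z.
  H_1: rank ker ∂_1 − rank ∂_2 = (27 − 8) − 17 = 2, and the invariant factors of ∂_2 are all 1, so H_1 ≅ Z^2.
  H_2: rank ker ∂_2 − rank ∂_3 = (18 − 17) − 0 = 1, and there is no ∂_3, so H_2 ≅ Z.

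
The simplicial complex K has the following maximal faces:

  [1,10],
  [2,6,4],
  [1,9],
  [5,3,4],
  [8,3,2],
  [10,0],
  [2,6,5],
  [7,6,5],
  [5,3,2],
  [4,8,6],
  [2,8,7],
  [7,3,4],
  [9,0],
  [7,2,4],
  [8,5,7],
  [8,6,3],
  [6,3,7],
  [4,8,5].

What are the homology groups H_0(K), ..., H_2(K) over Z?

H_0 = Z^2,  H_1 = Z^3,  H_2 = Z.

Order the vertices as 0 < 1 < 2 < 3 < 4 < 5 < 6 < 7 < 8 < 9 < 10. Listing each simplex with vertices in this order, K has dimension 2 with simplices:

  0-simplices (11): [0], [1], [2], [3], [4], [5], [6], [7], [8], [9], [10]
  1-simplices (25): (25 of them)
  2-simplices (14): [2,3,5], [2,3,8], [2,4,6], [2,4,7], [2,5,6], [2,7,8], [3,4,5], [3,4,7], [3,6,7], [3,6,8], [4,5,8], [4,6,8], [5,6,7], [5,7,8]

so the chain groups are C_0 ≅ Z^11, C_1 ≅ Z^25, C_2 ≅ Z^14.

The boundary map ∂_1: C_1 → C_0 sends each edge [p,q] (with p < q) to q − p.
The 11×25 boundary matrix has rank 9 and Smith normal form diag(1,1,1,1,1,1,1,1,1).

The boundary map ∂_2: C_2 → C_1 sends each 2-simplex [p,q,r] to [q,r] − [p,r] + [p,q]. For instance
  ∂[5,6,7] = [6,7] − [5,7] + [5,6],
  ∂[2,3,8] = [3,8] − [2,8] + [2,3].
This gives a 25×14 integer matrix of rank 13; reducing to Smith normal form yields diagonal entries (1,1,1,1,1,1,1,1,1,1,1,1,1).

Computing H_k = (kernel of ∂_k) / (image of ∂_{k+1}):

  H_0: rank C_0 − rank ∂_1 = 11 − 9 = 2, and the invariant factors of ∂_1 are all 1, so H_0 ≅ Z^2.
  H_1: rank ker ∂_1 − rank ∂_2 = (25 − 9) − 13 = 3, and the invariant factors of ∂_2 are all 1, so H_1 ≅ Z^3.
  H_2: rank ker ∂_2 − rank ∂_3 = (14 − 13) − 0 = 1, and there is no ∂_3, so H_2 ≅ Z.

As a check, the Euler characteristic is 11 − 25 + 14 = 0, which agrees with 2 − 3 + 1 = 0.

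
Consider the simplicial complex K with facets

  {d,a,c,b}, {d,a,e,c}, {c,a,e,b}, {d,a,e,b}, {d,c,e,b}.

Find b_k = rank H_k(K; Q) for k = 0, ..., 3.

We work with the vertex ordering a < b < c < d < e. The simplices of K, each written with vertices in increasing order, are:

  0-simplices (5): a, b, c, d, e
  1-simplices (10): ab, ac, ad, ae, bc, bd, be, cd, ce, de
  2-simplices (10): abc, abd, abe, acd, ace, ade, bcd, bce, bde, cde
  3-simplices (5): abcd, abce, abde, acde, bcde

so the chain groups are C_0 ≅ Z^5, C_1 ≅ Z^10, C_2 ≅ Z^10, C_3 ≅ Z^5.

∂_1: C_1 → C_0 is given by ∂[p,q] = [q] − [p].
The 5×10 boundary matrix has rank 4 and Smith normal form diag(1,1,1,1).

Boundary ∂_2: C_2 → C_1 sends each 2-simplex [p,q,r] to [q,r] − [p,r] + [p,q]. For instance
  ∂cde = de − ce + cd,
  ∂abe = be − ae + ab.
As a 10×10 matrix over Z this has rank 6, with invariant factors (1,1,1,1,1,1).

Boundary ∂_3: C_3 → C_2 sends each 3-simplex σ to the alternating sum Σ_i (−1)^i (σ with its i-th vertex removed). For instance
  ∂acde = cde − ade + ace − acd,
  ∂abde = bde − ade + abe − abd.
The resulting 10×5 matrix has rank 4, and its Smith normal form has invariant factors (1,1,1,1).

Reading off H_k = ker ∂_k / im ∂_{k+1}:

  H_0: rank C_0 − rank ∂_1 = 5 − 4 = 1, and the invariant factors of ∂_1 are all 1, so H_0 ≅ Z.
  H_1: rank ker ∂_1 − rank ∂_2 = (10 − 4) − 6 = 0, and the invariant factors of ∂_2 are all 1, so H_1 ≅ 0.
  H_2: rank ker ∂_2 − rank ∂_3 = (10 − 6) − 4 = 0, and the invariant factors of ∂_3 are all 1, so H_2 ≅ 0.
  H_3: rank ker ∂_3 − rank ∂_4 = (5 − 4) − 0 = 1, and there is no ∂_4, so H_3 ≅ Z.

(K is a triangulation of the 3-sphere S^3.)

Hence the Betti numbers are b_0 = 1, b_1 = 0, b_2 = 0, b_3 = 1.

b_0 = 1, b_1 = 0, b_2 = 0, b_3 = 1.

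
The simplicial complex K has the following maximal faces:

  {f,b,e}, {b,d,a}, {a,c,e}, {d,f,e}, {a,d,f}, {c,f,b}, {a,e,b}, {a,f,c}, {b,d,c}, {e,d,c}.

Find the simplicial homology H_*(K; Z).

Order the vertices as a < b < c < d < e < f. Listing each simplex with vertices in this order, K has dimension 2 with simplices:

  0-simplices (6): a, b, c, d, e, f
  1-simplices (15): ab, ac, ad, ae, af, bc, bd, be, bf, cd, ce, cf, de, df, ef
  2-simplices (10): abd, abe, ace, acf, adf, bcd, bcf, bef, cde, def

so the chain groups are C_0 ≅ Z^6, C_1 ≅ Z^15, C_2 ≅ Z^10.

The boundary map ∂_1: C_1 → C_0 is given by ∂[p,q] = [q] − [p]. For instance
  ∂af = f − a.
As a 6×15 matrix over Z this has rank 5, with invariant factors (1,1,1,1,1).

∂_2: C_2 → C_1 maps a triangle to the signed sum of its edges. For instance
  ∂abd = bd − ad + ab,
  ∂bcd = cd − bd + bc.
As a 15×10 matrix over Z this has rank 10, with invariant factors (1,1,1,1,1,1,1,1,1,2).

From H_k ≅ ker(∂_k) / im(∂_{k+1}) we obtain:

  H_0: rank C_0 − rank ∂_1 = 6 − 5 = 1, and the invariant factors of ∂_1 are all 1, so H_0 = Z.
  H_1: rank ker ∂_1 − rank ∂_2 = (15 − 5) − 10 = 0, and ∂_2 has invariant factor 2 > 1, so H_1 = Z/2.
  H_2: rank ker ∂_2 − rank ∂_3 = (10 − 10) − 0 = 0, and there is no ∂_3, so H_2 = 0.

(K is a triangulation of the real projective plane RP^2.)

H_0 = Z,  H_1 = Z/2,  H_2 = 0.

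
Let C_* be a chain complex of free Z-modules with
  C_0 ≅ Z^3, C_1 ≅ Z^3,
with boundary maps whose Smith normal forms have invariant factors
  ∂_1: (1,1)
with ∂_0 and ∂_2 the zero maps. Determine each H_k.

H_0 ≅ Z,  H_1 ≅ Z.

H_0: b_0 = 3 − 0 − 2 = 1; torsion from ∂_1 factors > 1: none. So H_0 ≅ Z.
H_1: b_1 = 3 − 2 − 0 = 1; torsion from ∂_2 factors > 1: none. So H_1 ≅ Z.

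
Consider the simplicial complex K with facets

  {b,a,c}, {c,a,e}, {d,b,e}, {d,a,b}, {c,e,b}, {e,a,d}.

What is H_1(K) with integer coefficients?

H_1 ≅ 0.

Fix the vertex order a < b < c < d < e and write every simplex with vertices in increasing order. Then dim K = 2 and the simplices of K are:

  0-simplices (5): a, b, c, d, e
  1-simplices (9): ab, ac, ad, ae, bc, bd, be, ce, de
  2-simplices (6): abc, abd, ace, ade, bce, bde

Hence C_0 ≅ Z^5, C_1 ≅ Z^9, C_2 ≅ Z^6.

The boundary map ∂_1: C_1 → C_0 maps an edge to its endpoints' difference, ∂[p,q] = q − p. For instance
  ∂bc = c − b.
The 5×9 boundary matrix has rank 4 and Smith normal form diag(1,1,1,1).

Boundary ∂_2: C_2 → C_1 acts by ∂[p,q,r] = [q,r] − [p,r] + [p,q]. For instance
  ∂bce = ce − be + bc,
  ∂abd = bd − ad + ab.
The resulting 9×6 matrix has rank 5, and its Smith normal form has invariant factors (1,1,1,1,1).

From H_k ≅ ker(∂_k) / im(∂_{k+1}) we obtain:

  H_1: rank ker ∂_1 − rank ∂_2 = (9 − 4) − 5 = 0, and the invariant factors of ∂_2 are all 1, so H_1 ≅ 0.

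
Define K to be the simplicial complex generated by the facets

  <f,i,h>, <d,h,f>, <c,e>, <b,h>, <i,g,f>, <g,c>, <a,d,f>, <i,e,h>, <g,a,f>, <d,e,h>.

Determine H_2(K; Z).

H_2 = 0.

We work with the vertex ordering a < b < c < d < e < f < g < h < i. The simplices of K, each written with vertices in increasing order, are:

  0-simplices (9): a, b, c, d, e, f, g, h, i
  1-simplices (16): ad, af, ag, bh, ce, cg, de, df, dh, eh, ei, fg, fh, fi, gi, hi
  2-simplices (7): adf, afg, deh, dfh, ehi, fgi, fhi

so the chain groups are C_0 ≅ Z^9, C_1 ≅ Z^16, C_2 ≅ Z^7.

Boundary ∂_1: C_1 → C_0 is given by ∂[p,q] = [q] − [p]. For instance
  ∂df = f − d.
This gives a 9×16 integer matrix of rank 8; reducing to Smith normal form yields diagonal entries (1,1,1,1,1,1,1,1).

∂_2: C_2 → C_1 maps a triangle to the signed sum of its edges. For instance
  ∂deh = eh − dh + de,
  ∂ehi = hi − ei + eh.
This gives a 16×7 integer matrix of rank 7; reducing to Smith normal form yields diagonal entries (1,1,1,1,1,1,1).

From H_k ≅ ker(∂_k) / im(∂_{k+1}) we obtain:

  H_2: rank ker ∂_2 − rank ∂_3 = (7 − 7) − 0 = 0, and there is no ∂_3, so H_2 ≅ 0.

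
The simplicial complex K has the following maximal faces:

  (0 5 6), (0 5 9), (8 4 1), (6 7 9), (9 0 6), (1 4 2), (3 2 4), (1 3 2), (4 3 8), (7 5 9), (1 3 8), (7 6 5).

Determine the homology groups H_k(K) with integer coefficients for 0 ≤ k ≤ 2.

Order the vertices as 0 < 1 < 2 < 3 < 4 < 5 < 6 < 7 < 8 < 9. Listing each simplex with vertices in this order, K has dimension 2 with simplices:

  0-simplices (10): [0], [1], [2], [3], [4], [5], [6], [7], [8], [9]
  1-simplices (18): [0,5], [0,6], [0,9], [1,2], [1,3], [1,4], [1,8], [2,3], [2,4], [3,4], [3,8], [4,8], [5,6], [5,7], [5,9], [6,7], [6,9], [7,9]
  2-simplices (12): [0,5,6], [0,5,9], [0,6,9], [1,2,3], [1,2,4], [1,3,8], [1,4,8], [2,3,4], [3,4,8], [5,6,7], [5,7,9], [6,7,9]

giving chain groups C_0 ≅ Z^10, C_1 ≅ Z^18, C_2 ≅ Z^12.

Boundary ∂_1: C_1 → C_0 is given by ∂[p,q] = [q] − [p]. For instance
  ∂[1,2] = [2] − [1].
This gives a 10×18 integer matrix of rank 8; reducing to Smith normal form yields diagonal entries (1,1,1,1,1,1,1,1).

The boundary map ∂_2: C_2 → C_1 maps a triangle to the signed sum of its edges. For instance
  ∂[1,2,4] = [2,4] − [1,4] + [1,2],
  ∂[5,6,7] = [6,7] − [5,7] + [5,6].
The 18×12 boundary matrix has rank 10 and Smith normal form diag(1,1,1,1,1,1,1,1,1,1).

Computing H_k = (kernel of ∂_k) / (image of ∂_{k+1}):

  H_0: rank C_0 − rank ∂_1 = 10 − 8 = 2, and the invariant factors of ∂_1 are all 1, so H_0 = Z^2.
  H_1: rank ker ∂_1 − rank ∂_2 = (18 − 8) − 10 = 0, and the invariant factors of ∂_2 are all 1, so H_1 = 0.
  H_2: rank ker ∂_2 − rank ∂_3 = (12 − 10) − 0 = 2, and there is no ∂_3, so H_2 = Z^2.

H_0 ≅ Z^2,  H_1 = 0,  H_2 ≅ Z^2.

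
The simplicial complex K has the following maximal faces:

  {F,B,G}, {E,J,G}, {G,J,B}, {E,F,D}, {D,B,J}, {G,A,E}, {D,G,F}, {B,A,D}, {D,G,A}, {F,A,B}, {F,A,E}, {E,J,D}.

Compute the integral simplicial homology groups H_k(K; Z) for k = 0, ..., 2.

H_0 = Z,  H_1 = Z/2,  H_2 = 0.

Take the total order A < B < D < E < F < G < J on the vertex set. Then K (dimension 2) consists of the simplices:

  0-simplices (7): A, B, D, E, F, G, J
  1-simplices (18): AB, AD, AE, AF, AG, BD, BF, BG, BJ, DE, DF, DG, DJ, EF, EG, EJ, FG, GJ
  2-simplices (12): ABD, ABF, ADG, AEF, AEG, BDJ, BFG, BGJ, DEF, DEJ, DFG, EGJ

Hence C_0 ≅ Z^7, C_1 ≅ Z^18, C_2 ≅ Z^12.

The boundary map ∂_1: C_1 → C_0 maps an edge to its endpoints' difference, ∂[p,q] = q − p.
As a 7×18 matrix over Z this has rank 6, with invariant factors (1,1,1,1,1,1).

Boundary ∂_2: C_2 → C_1 acts by ∂[p,q,r] = [q,r] − [p,r] + [p,q]. For instance
  ∂DFG = FG − DG + DF,
  ∂ABD = BD − AD + AB.
This gives a 18×12 integer matrix of rank 12; reducing to Smith normal form yields diagonal entries (1,1,1,1,1,1,1,1,1,1,1,2).

Reading off H_k = ker ∂_k / im ∂_{k+1}:

  H_0: rank C_0 − rank ∂_1 = 7 − 6 = 1, and the invariant factors of ∂_1 are all 1, so H_0 = Z.
  H_1: rank ker ∂_1 − rank ∂_2 = (18 − 6) − 12 = 0, and ∂_2 has invariant factor 2 > 1, so H_1 = Z/2.
  H_2: rank ker ∂_2 − rank ∂_3 = (12 − 12) − 0 = 0, and there is no ∂_3, so H_2 = 0.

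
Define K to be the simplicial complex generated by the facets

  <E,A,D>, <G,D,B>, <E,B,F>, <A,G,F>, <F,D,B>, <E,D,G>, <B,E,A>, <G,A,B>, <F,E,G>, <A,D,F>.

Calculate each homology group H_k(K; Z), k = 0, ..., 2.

H_0 ≅ Z,  H_1 ≅ Z_2,  H_2 = 0.

Fix the vertex order A < B < D < E < F < G and write every simplex with vertices in increasing order. Then dim K = 2 and the simplices of K are:

  0-simplices (6): A, B, D, E, F, G
  1-simplices (15): AB, AD, AE, AF, AG, BD, BE, BF, BG, DE, DF, DG, EF, EG, FG
  2-simplices (10): ABE, ABG, ADE, ADF, AFG, BDF, BDG, BEF, DEG, EFG

giving chain groups C_0 ≅ Z^6, C_1 ≅ Z^15, C_2 ≅ Z^10.

The boundary map ∂_1: C_1 → C_0 maps an edge to its endpoints' difference, ∂[p,q] = q − p.
The resulting 6×15 matrix has rank 5, and its Smith normal form has invariant factors (1,1,1,1,1).

Boundary ∂_2: C_2 → C_1 acts by ∂[p,q,r] = [q,r] − [p,r] + [p,q]. For instance
  ∂ABE = BE − AE + AB,
  ∂ADE = DE − AE + AD.
The resulting 15×10 matrix has rank 10, and its Smith normal form has invariant factors (1,1,1,1,1,1,1,1,1,2).

Now H_k = ker ∂_k / im ∂_{k+1}, so:

  H_0: rank C_0 − rank ∂_1 = 6 − 5 = 1, and the invariant factors of ∂_1 are all 1, so H_0 = Z.
  H_1: rank ker ∂_1 − rank ∂_2 = (15 − 5) − 10 = 0, and ∂_2 has invariant factor 2 > 1, so H_1 = Z_2.
  H_2: rank ker ∂_2 − rank ∂_3 = (10 − 10) − 0 = 0, and there is no ∂_3, so H_2 = 0.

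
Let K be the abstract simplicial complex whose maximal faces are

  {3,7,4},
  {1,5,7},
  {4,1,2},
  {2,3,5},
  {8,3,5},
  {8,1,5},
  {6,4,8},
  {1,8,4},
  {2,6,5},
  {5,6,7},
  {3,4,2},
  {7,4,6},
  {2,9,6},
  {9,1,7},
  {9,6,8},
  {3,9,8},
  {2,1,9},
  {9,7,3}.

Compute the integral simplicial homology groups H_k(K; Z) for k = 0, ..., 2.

Take the total order 1 < 2 < 3 < 4 < 5 < 6 < 7 < 8 < 9 on the vertex set. Then K (dimension 2) consists of the simplices:

  0-simplices (9): [1], [2], [3], [4], [5], [6], [7], [8], [9]
  1-simplices (27): (27 of them)
  2-simplices (18): [1,2,4], [1,2,9], [1,4,8], [1,5,7], [1,5,8], [1,7,9], [2,3,4], [2,3,5], [2,5,6], [2,6,9], [3,4,7], [3,5,8], [3,7,9], [3,8,9], [4,6,7], [4,6,8], [5,6,7], [6,8,9]

Hence C_0 ≅ Z^9, C_1 ≅ Z^27, C_2 ≅ Z^18.

The boundary map ∂_1: C_1 → C_0 is given by ∂[p,q] = [q] − [p]. For instance
  ∂[8,9] = [9] − [8].
As a 9×27 matrix over Z this has rank 8, with invariant factors (1,1,1,1,1,1,1,1).

The boundary map ∂_2: C_2 → C_1 maps a triangle to the signed sum of its edges. For instance
  ∂[2,6,9] = [6,9] − [2,9] + [2,6],
  ∂[1,5,7] = [5,7] − [1,7] + [1,5].
As a 27×18 matrix over Z this has rank 17, with invariant factors (1,1,1,1,1,1,1,1,1,1,1,1,1,1,1,1,1).

From H_k ≅ ker(∂_k) / im(∂_{k+1}) we obtain:

  H_0: rank C_0 − rank ∂_1 = 9 − 8 = 1, and the invariant factors of ∂_1 are all 1, so H_0 = Z.
  H_1: rank ker ∂_1 − rank ∂_2 = (27 − 8) − 17 = 2, and the invariant factors of ∂_2 are all 1, so H_1 = Z^2.
  H_2: rank ker ∂_2 − rank ∂_3 = (18 − 17) − 0 = 1, and there is no ∂_3, so H_2 = Z.

(K is a triangulation of the torus T^2.)

H_0 = Z,  H_1 = Z^2,  H_2 = Z.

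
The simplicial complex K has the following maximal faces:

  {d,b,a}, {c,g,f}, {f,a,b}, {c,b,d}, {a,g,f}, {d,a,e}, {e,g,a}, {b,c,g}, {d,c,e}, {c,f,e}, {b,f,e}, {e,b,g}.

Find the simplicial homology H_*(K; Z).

H_0 = Z,  H_1 = Z/2,  H_2 = 0.

Order the vertices as a < b < c < d < e < f < g. Listing each simplex with vertices in this order, K has dimension 2 with simplices:

  0-simplices (7): a, b, c, d, e, f, g
  1-simplices (18): ab, ad, ae, af, ag, bc, bd, be, bf, bg, cd, ce, cf, cg, de, ef, eg, fg
  2-simplices (12): abd, abf, ade, aeg, afg, bcd, bcg, bef, beg, cde, cef, cfg

Hence C_0 ≅ Z^7, C_1 ≅ Z^18, C_2 ≅ Z^12.

∂_1: C_1 → C_0 maps an edge to its endpoints' difference, ∂[p,q] = q − p.
As a 7×18 matrix over Z this has rank 6, with invariant factors (1,1,1,1,1,1).

Boundary ∂_2: C_2 → C_1 maps a triangle to the signed sum of its edges. For instance
  ∂bef = ef − bf + be,
  ∂bcg = cg − bg + bc.
The resulting 18×12 matrix has rank 12, and its Smith normal form has invariant factors (1,1,1,1,1,1,1,1,1,1,1,2).

Reading off H_k = ker ∂_k / im ∂_{k+1}:

  H_0: rank C_0 − rank ∂_1 = 7 − 6 = 1, and the invariant factors of ∂_1 are all 1, so H_0 ≅ Z.
  H_1: rank ker ∂_1 − rank ∂_2 = (18 − 6) − 12 = 0, and ∂_2 has invariant factor 2 > 1, so H_1 ≅ Z/2.
  H_2: rank ker ∂_2 − rank ∂_3 = (12 − 12) − 0 = 0, and there is no ∂_3, so H_2 ≅ 0.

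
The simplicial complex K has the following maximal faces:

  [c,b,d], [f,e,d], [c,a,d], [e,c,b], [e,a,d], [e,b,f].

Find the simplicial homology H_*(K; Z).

H_0 = Z,  H_1 = Z,  H_2 = 0.

Order the vertices as a < b < c < d < e < f. Listing each simplex with vertices in this order, K has dimension 2 with simplices:

  0-simplices (6): a, b, c, d, e, f
  1-simplices (12): ac, ad, ae, bc, bd, be, bf, cd, ce, de, df, ef
  2-simplices (6): acd, ade, bcd, bce, bef, def

so the chain groups are C_0 ≅ Z^6, C_1 ≅ Z^12, C_2 ≅ Z^6.

The boundary map ∂_1: C_1 → C_0 is given by ∂[p,q] = [q] − [p].
As a 6×12 matrix over Z this has rank 5, with invariant factors (1,1,1,1,1).

∂_2: C_2 → C_1 maps a triangle to the signed sum of its edges. For instance
  ∂ade = de − ae + ad,
  ∂acd = cd − ad + ac.
The 12×6 boundary matrix has rank 6 and Smith normal form diag(1,1,1,1,1,1).

From H_k ≅ ker(∂_k) / im(∂_{k+1}) we obtain:

  H_0: rank C_0 − rank ∂_1 = 6 − 5 = 1, and the invariant factors of ∂_1 are all 1, so H_0 ≅ Z.
  H_1: rank ker ∂_1 − rank ∂_2 = (12 − 5) − 6 = 1, and the invariant factors of ∂_2 are all 1, so H_1 ≅ Z.
  H_2: rank ker ∂_2 − rank ∂_3 = (6 − 6) − 0 = 0, and there is no ∂_3, so H_2 ≅ 0.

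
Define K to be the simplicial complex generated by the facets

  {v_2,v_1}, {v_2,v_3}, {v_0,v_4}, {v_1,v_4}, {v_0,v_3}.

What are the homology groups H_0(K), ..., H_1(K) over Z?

H_0 = Z,  H_1 = Z.

Fix the vertex order v_0 < v_1 < v_2 < v_3 < v_4 and write every simplex with vertices in increasing order. Then dim K = 1 and the simplices of K are:

  0-simplices (5): [v_0], [v_1], [v_2], [v_3], [v_4]
  1-simplices (5): [v_0,v_3], [v_0,v_4], [v_1,v_2], [v_1,v_4], [v_2,v_3]

Hence C_0 ≅ Z^5, C_1 ≅ Z^5.

Boundary ∂_1: C_1 → C_0 is given by ∂[p,q] = [q] − [p]. For instance
  ∂[v_1,v_2] = [v_2] − [v_1].
This gives a 5×5 integer matrix of rank 4; reducing to Smith normal form yields diagonal entries (1,1,1,1).

Reading off H_k = ker ∂_k / im ∂_{k+1}:

  H_0: rank C_0 − rank ∂_1 = 5 − 4 = 1, and the invariant factors of ∂_1 are all 1, so H_0 = Z.
  H_1: rank ker ∂_1 − rank ∂_2 = (5 − 4) − 0 = 1, and there is no ∂_2, so H_1 = Z.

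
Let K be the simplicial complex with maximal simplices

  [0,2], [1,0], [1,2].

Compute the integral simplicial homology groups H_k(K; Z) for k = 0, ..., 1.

H_0 = Z,  H_1 = Z.

Fix the vertex order 0 < 1 < 2 and write every simplex with vertices in increasing order. Then dim K = 1 and the simplices of K are:

  0-simplices (3): [0], [1], [2]
  1-simplices (3): [0,1], [0,2], [1,2]

Hence C_0 ≅ Z^3, C_1 ≅ Z^3.

∂_1: C_1 → C_0 is given by ∂[p,q] = [q] − [p]. For instance
  ∂[1,2] = [2] − [1].
The resulting 3×3 matrix has rank 2, and its Smith normal form has invariant factors (1,1).

Computing H_k = (kernel of ∂_k) / (image of ∂_{k+1}):

  H_0: rank C_0 − rank ∂_1 = 3 − 2 = 1, and the invariant factors of ∂_1 are all 1, so H_0 = Z.
  H_1: rank ker ∂_1 − rank ∂_2 = (3 − 2) − 0 = 1, and there is no ∂_2, so H_1 = Z.

(K is a triangulation of the circle S^1.)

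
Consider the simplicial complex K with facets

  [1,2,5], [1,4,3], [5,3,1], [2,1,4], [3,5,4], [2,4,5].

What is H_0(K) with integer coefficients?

H_0 = Z.

Fix the vertex order 1 < 2 < 3 < 4 < 5 and write every simplex with vertices in increasing order. Then dim K = 2 and the simplices of K are:

  0-simplices (5): [1], [2], [3], [4], [5]
  1-simplices (9): [1,2], [1,3], [1,4], [1,5], [2,4], [2,5], [3,4], [3,5], [4,5]
  2-simplices (6): [1,2,4], [1,2,5], [1,3,4], [1,3,5], [2,4,5], [3,4,5]

giving chain groups C_0 ≅ Z^5, C_1 ≅ Z^9, C_2 ≅ Z^6.

Boundary ∂_1: C_1 → C_0 maps an edge to its endpoints' difference, ∂[p,q] = q − p. For instance
  ∂[4,5] = [5] − [4].
The 5×9 boundary matrix has rank 4 and Smith normal form diag(1,1,1,1).

∂_2: C_2 → C_1 sends each 2-simplex [p,q,r] to [q,r] − [p,r] + [p,q]. For instance
  ∂[3,4,5] = [4,5] − [3,5] + [3,4],
  ∂[2,4,5] = [4,5] − [2,5] + [2,4].
This gives a 9×6 integer matrix of rank 5; reducing to Smith normal form yields diagonal entries (1,1,1,1,1).

Reading off H_k = ker ∂_k / im ∂_{k+1}:

  H_0: rank C_0 − rank ∂_1 = 5 − 4 = 1, and the invariant factors of ∂_1 are all 1, so H_0 = Z.

(K is a triangulation of the 2-sphere S^2.)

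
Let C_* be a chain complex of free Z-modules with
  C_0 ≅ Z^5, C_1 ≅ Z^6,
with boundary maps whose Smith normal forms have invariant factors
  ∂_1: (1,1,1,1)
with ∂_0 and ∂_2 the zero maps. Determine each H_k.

H_0 = Z,  H_1 = Z^2.

H_0: b_0 = 5 − 0 − 4 = 1; torsion from ∂_1 factors > 1: none. So H_0 = Z.
H_1: b_1 = 6 − 4 − 0 = 2; torsion from ∂_2 factors > 1: none. So H_1 = Z^2.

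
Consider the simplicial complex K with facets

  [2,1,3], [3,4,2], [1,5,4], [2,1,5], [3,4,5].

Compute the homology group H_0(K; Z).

We work with the vertex ordering 1 < 2 < 3 < 4 < 5. The simplices of K, each written with vertices in increasing order, are:

  0-simplices (5): [1], [2], [3], [4], [5]
  1-simplices (10): [1,2], [1,3], [1,4], [1,5], [2,3], [2,4], [2,5], [3,4], [3,5], [4,5]
  2-simplices (5): [1,2,3], [1,2,5], [1,4,5], [2,3,4], [3,4,5]

giving chain groups C_0 ≅ Z^5, C_1 ≅ Z^10, C_2 ≅ Z^5.

The boundary map ∂_1: C_1 → C_0 is given by ∂[p,q] = [q] − [p]. For instance
  ∂[1,2] = [2] − [1].
The 5×10 boundary matrix has rank 4 and Smith normal form diag(1,1,1,1).

The boundary map ∂_2: C_2 → C_1 sends each 2-simplex [p,q,r] to [q,r] − [p,r] + [p,q]. For instance
  ∂[1,2,3] = [2,3] − [1,3] + [1,2],
  ∂[1,2,5] = [2,5] − [1,5] + [1,2].
This gives a 10×5 integer matrix of rank 5; reducing to Smith normal form yields diagonal entries (1,1,1,1,1).

From H_k ≅ ker(∂_k) / im(∂_{k+1}) we obtain:

  H_0: rank C_0 − rank ∂_1 = 5 − 4 = 1, and the invariant factors of ∂_1 are all 1, so H_0 = Z.

H_0 ≅ Z.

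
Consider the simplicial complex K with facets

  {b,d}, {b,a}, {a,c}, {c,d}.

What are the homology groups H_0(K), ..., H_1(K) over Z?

Order the vertices as a < b < c < d. Listing each simplex with vertices in this order, K has dimension 1 with simplices:

  0-simplices (4): a, b, c, d
  1-simplices (4): ab, ac, bd, cd

giving chain groups C_0 ≅ Z^4, C_1 ≅ Z^4.

∂_1: C_1 → C_0 sends each edge [p,q] (with p < q) to q − p. For instance
  ∂cd = d − c.
The 4×4 boundary matrix has rank 3 and Smith normal form diag(1,1,1).

Computing H_k = (kernel of ∂_k) / (image of ∂_{k+1}):

  H_0: rank C_0 − rank ∂_1 = 4 − 3 = 1, and the invariant factors of ∂_1 are all 1, so H_0 = Z.
  H_1: rank ker ∂_1 − rank ∂_2 = (4 − 3) − 0 = 1, and there is no ∂_2, so H_1 = Z.

As a check, the Euler characteristic is 4 − 4 = 0, which agrees with 1 − 1 = 0.

H_0 ≅ Z,  H_1 ≅ Z.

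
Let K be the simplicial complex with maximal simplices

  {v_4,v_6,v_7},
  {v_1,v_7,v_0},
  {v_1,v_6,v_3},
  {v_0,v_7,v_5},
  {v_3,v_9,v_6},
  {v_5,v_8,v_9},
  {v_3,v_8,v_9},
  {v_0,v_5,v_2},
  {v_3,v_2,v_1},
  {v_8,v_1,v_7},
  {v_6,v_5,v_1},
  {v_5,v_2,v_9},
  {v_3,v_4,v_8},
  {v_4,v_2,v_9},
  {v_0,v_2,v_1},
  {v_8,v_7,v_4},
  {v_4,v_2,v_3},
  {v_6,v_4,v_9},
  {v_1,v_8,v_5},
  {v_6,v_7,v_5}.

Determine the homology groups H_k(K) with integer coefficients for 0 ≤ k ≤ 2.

Take the total order v_0 < v_1 < v_2 < v_3 < v_4 < v_5 < v_6 < v_7 < v_8 < v_9 on the vertex set. Then K (dimension 2) consists of the simplices:

  0-simplices (10): [v_0], [v_1], [v_2], [v_3], [v_4], [v_5], [v_6], [v_7], [v_8], [v_9]
  1-simplices (30): (30 of them)
  2-simplices (20): (20 of them)

giving chain groups C_0 ≅ Z^10, C_1 ≅ Z^30, C_2 ≅ Z^20.

The boundary map ∂_1: C_1 → C_0 sends each edge [p,q] (with p < q) to q − p. For instance
  ∂[v_7,v_8] = [v_8] − [v_7].
This gives a 10×30 integer matrix of rank 9; reducing to Smith normal form yields diagonal entries (1,1,1,1,1,1,1,1,1).

∂_2: C_2 → C_1 sends each 2-simplex [p,q,r] to [q,r] − [p,r] + [p,q]. For instance
  ∂[v_1,v_3,v_6] = [v_3,v_6] − [v_1,v_6] + [v_1,v_3],
  ∂[v_0,v_1,v_7] = [v_1,v_7] − [v_0,v_7] + [v_0,v_1].
This gives a 30×20 integer matrix of rank 20; reducing to Smith normal form yields diagonal entries (1,1,1,1,1,1,1,1,1,1,1,1,1,1,1,1,1,1,1,2).

From H_k ≅ ker(∂_k) / im(∂_{k+1}) we obtain:

  H_0: rank C_0 − rank ∂_1 = 10 − 9 = 1, and the invariant factors of ∂_1 are all 1, so H_0 ≅ Z.
  H_1: rank ker ∂_1 − rank ∂_2 = (30 − 9) − 20 = 1, and ∂_2 has invariant factor 2 > 1, so H_1 ≅ Z ⊕ Z_2.
  H_2: rank ker ∂_2 − rank ∂_3 = (20 − 20) − 0 = 0, and there is no ∂_3, so H_2 ≅ 0.

As a check, the Euler characteristic is 10 − 30 + 20 = 0, which agrees with 1 − 1 + 0 = 0.
(K is a triangulation of the Klein bottle.)

H_0 = Z,  H_1 = Z ⊕ Z_2,  H_2 = 0.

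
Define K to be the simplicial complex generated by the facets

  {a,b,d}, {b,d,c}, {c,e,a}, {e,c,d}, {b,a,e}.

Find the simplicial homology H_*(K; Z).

H_0 = Z,  H_1 = Z,  H_2 = 0.

Order the vertices as a < b < c < d < e. Listing each simplex with vertices in this order, K has dimension 2 with simplices:

  0-simplices (5): a, b, c, d, e
  1-simplices (10): ab, ac, ad, ae, bc, bd, be, cd, ce, de
  2-simplices (5): abd, abe, ace, bcd, cde

so the chain groups are C_0 ≅ Z^5, C_1 ≅ Z^10, C_2 ≅ Z^5.

∂_1: C_1 → C_0 sends each edge [p,q] (with p < q) to q − p. For instance
  ∂be = e − b.
This gives a 5×10 integer matrix of rank 4; reducing to Smith normal form yields diagonal entries (1,1,1,1).

Boundary ∂_2: C_2 → C_1 acts by ∂[p,q,r] = [q,r] − [p,r] + [p,q]. For instance
  ∂bcd = cd − bd + bc,
  ∂ace = ce − ae + ac.
This gives a 10×5 integer matrix of rank 5; reducing to Smith normal form yields diagonal entries (1,1,1,1,1).

Now H_k = ker ∂_k / im ∂_{k+1}, so:

  H_0: rank C_0 − rank ∂_1 = 5 − 4 = 1, and the invariant factors of ∂_1 are all 1, so H_0 = Z.
  H_1: rank ker ∂_1 − rank ∂_2 = (10 − 4) − 5 = 1, and the invariant factors of ∂_2 are all 1, so H_1 = Z.
  H_2: rank ker ∂_2 − rank ∂_3 = (5 − 5) − 0 = 0, and there is no ∂_3, so H_2 = 0.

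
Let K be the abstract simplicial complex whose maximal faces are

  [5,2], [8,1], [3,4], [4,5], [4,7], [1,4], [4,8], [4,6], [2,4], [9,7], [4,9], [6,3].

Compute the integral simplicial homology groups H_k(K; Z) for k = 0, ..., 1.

H_0 = Z,  H_1 = Z^4.

Fix the vertex order 1 < 2 < 3 < 4 < 5 < 6 < 7 < 8 < 9 and write every simplex with vertices in increasing order. Then dim K = 1 and the simplices of K are:

  0-simplices (9): [1], [2], [3], [4], [5], [6], [7], [8], [9]
  1-simplices (12): [1,4], [1,8], [2,4], [2,5], [3,4], [3,6], [4,5], [4,6], [4,7], [4,8], [4,9], [7,9]

giving chain groups C_0 ≅ Z^9, C_1 ≅ Z^12.

The boundary map ∂_1: C_1 → C_0 maps an edge to its endpoints' difference, ∂[p,q] = q − p.
The resulting 9×12 matrix has rank 8, and its Smith normal form has invariant factors (1,1,1,1,1,1,1,1).

From H_k ≅ ker(∂_k) / im(∂_{k+1}) we obtain:

  H_0: rank C_0 − rank ∂_1 = 9 − 8 = 1, and the invariant factors of ∂_1 are all 1, so H_0 ≅ Z.
  H_1: rank ker ∂_1 − rank ∂_2 = (12 − 8) − 0 = 4, and there is no ∂_2, so H_1 ≅ Z^4.

As a check, the Euler characteristic is 9 − 12 = -3, which agrees with 1 − 4 = -3.
(K is a triangulation of a wedge of 4 circles.)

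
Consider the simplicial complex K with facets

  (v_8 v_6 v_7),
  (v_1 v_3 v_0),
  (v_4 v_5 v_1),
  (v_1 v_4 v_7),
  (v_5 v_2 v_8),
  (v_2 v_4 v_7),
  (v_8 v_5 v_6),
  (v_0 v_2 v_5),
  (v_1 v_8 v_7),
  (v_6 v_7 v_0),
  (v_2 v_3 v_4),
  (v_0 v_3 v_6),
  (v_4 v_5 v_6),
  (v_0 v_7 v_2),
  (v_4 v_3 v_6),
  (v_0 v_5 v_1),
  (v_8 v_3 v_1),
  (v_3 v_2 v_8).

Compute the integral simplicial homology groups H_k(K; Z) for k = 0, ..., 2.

Fix the vertex order v_0 < v_1 < v_2 < v_3 < v_4 < v_5 < v_6 < v_7 < v_8 and write every simplex with vertices in increasing order. Then dim K = 2 and the simplices of K are:

  0-simplices (9): [v_0], [v_1], [v_2], [v_3], [v_4], [v_5], [v_6], [v_7], [v_8]
  1-simplices (27): (27 of them)
  2-simplices (18): (18 of them)

so the chain groups are C_0 ≅ Z^9, C_1 ≅ Z^27, C_2 ≅ Z^18.

∂_1: C_1 → C_0 sends each edge [p,q] (with p < q) to q − p.
As a 9×27 matrix over Z this has rank 8, with invariant factors (1,1,1,1,1,1,1,1).

∂_2: C_2 → C_1 maps a triangle to the signed sum of its edges. For instance
  ∂[v_0,v_1,v_5] = [v_1,v_5] − [v_0,v_5] + [v_0,v_1],
  ∂[v_0,v_1,v_3] = [v_1,v_3] − [v_0,v_3] + [v_0,v_1].
The 27×18 boundary matrix has rank 17 and Smith normal form diag(1,1,1,1,1,1,1,1,1,1,1,1,1,1,1,1,1).

Now H_k = ker ∂_k / im ∂_{k+1}, so:

  H_0: rank C_0 − rank ∂_1 = 9 − 8 = 1, and the invariant factors of ∂_1 are all 1, so H_0 ≅ Z.
  H_1: rank ker ∂_1 − rank ∂_2 = (27 − 8) − 17 = 2, and the invariant factors of ∂_2 are all 1, so H_1 ≅ Z^2.
  H_2: rank ker ∂_2 − rank ∂_3 = (18 − 17) − 0 = 1, and there is no ∂_3, so H_2 ≅ Z.

As a check, the Euler characteristic is 9 − 27 + 18 = 0, which agrees with 1 − 2 + 1 = 0.
(K is a triangulation of the torus T^2.)

H_0 ≅ Z,  H_1 ≅ Z^2,  H_2 ≅ Z.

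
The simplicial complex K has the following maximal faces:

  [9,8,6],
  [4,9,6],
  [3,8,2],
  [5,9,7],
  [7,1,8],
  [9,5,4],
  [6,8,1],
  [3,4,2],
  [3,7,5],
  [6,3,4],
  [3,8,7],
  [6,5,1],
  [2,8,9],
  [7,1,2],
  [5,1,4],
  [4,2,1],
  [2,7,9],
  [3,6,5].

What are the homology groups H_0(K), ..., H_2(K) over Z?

Fix the vertex order 1 < 2 < 3 < 4 < 5 < 6 < 7 < 8 < 9 and write every simplex with vertices in increasing order. Then dim K = 2 and the simplices of K are:

  0-simplices (9): [1], [2], [3], [4], [5], [6], [7], [8], [9]
  1-simplices (27): (27 of them)
  2-simplices (18): [1,2,4], [1,2,7], [1,4,5], [1,5,6], [1,6,8], [1,7,8], [2,3,4], [2,3,8], [2,7,9], [2,8,9], [3,4,6], [3,5,6], [3,5,7], [3,7,8], [4,5,9], [4,6,9], [5,7,9], [6,8,9]

giving chain groups C_0 ≅ Z^9, C_1 ≅ Z^27, C_2 ≅ Z^18.

∂_1: C_1 → C_0 sends each edge [p,q] (with p < q) to q − p. For instance
  ∂[6,8] = [8] − [6].
The 9×27 boundary matrix has rank 8 and Smith normal form diag(1,1,1,1,1,1,1,1).

Boundary ∂_2: C_2 → C_1 maps a triangle to the signed sum of its edges. For instance
  ∂[3,4,6] = [4,6] − [3,6] + [3,4],
  ∂[2,3,8] = [3,8] − [2,8] + [2,3].
As a 27×18 matrix over Z this has rank 18, with invariant factors (1,1,1,1,1,1,1,1,1,1,1,1,1,1,1,1,1,2).

From H_k ≅ ker(∂_k) / im(∂_{k+1}) we obtain:

  H_0: rank C_0 − rank ∂_1 = 9 − 8 = 1, and the invariant factors of ∂_1 are all 1, so H_0 ≅ Z.
  H_1: rank ker ∂_1 − rank ∂_2 = (27 − 8) − 18 = 1, and ∂_2 has invariant factor 2 > 1, so H_1 ≅ Z ⊕ Z/2.
  H_2: rank ker ∂_2 − rank ∂_3 = (18 − 18) − 0 = 0, and there is no ∂_3, so H_2 ≅ 0.

H_0 = Z,  H_1 = Z ⊕ Z/2,  H_2 = 0.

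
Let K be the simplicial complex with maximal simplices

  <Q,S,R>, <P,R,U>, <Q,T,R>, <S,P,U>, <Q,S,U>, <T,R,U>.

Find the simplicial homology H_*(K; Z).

H_0 ≅ Z,  H_1 ≅ Z,  H_2 = 0.

K has 6 vertices, 12 edges, 6 triangles.
rank ∂_0 = 0, rank ∂_1 = 5 ⇒ b_0 = 6 − 0 − 5 = 1; all invariant factors of ∂_1 are 1 so no torsion. So H_0 = Z.
rank ∂_1 = 5, rank ∂_2 = 6 ⇒ b_1 = 12 − 5 − 6 = 1; all invariant factors of ∂_2 are 1 so no torsion. So H_1 = Z.
rank ∂_2 = 6, rank ∂_3 = 0 ⇒ b_2 = 6 − 6 − 0 = 0. So H_2 = 0.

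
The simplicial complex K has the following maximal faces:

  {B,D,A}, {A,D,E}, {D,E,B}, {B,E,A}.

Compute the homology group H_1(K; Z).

H_1 = 0.

K has 4 vertices, 6 edges, 4 triangles.
rank ∂_1 = 3, rank ∂_2 = 3 ⇒ b_1 = 6 − 3 − 3 = 0; all invariant factors of ∂_2 are 1 so no torsion. So H_1 ≅ 0.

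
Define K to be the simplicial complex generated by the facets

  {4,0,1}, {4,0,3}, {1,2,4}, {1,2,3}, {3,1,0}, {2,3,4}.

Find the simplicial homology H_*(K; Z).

K has 5 vertices, 9 edges, 6 triangles.
rank ∂_0 = 0, rank ∂_1 = 4 ⇒ b_0 = 5 − 0 − 4 = 1; all invariant factors of ∂_1 are 1 so no torsion. So H_0 = Z.
rank ∂_1 = 4, rank ∂_2 = 5 ⇒ b_1 = 9 − 4 − 5 = 0; all invariant factors of ∂_2 are 1 so no torsion. So H_1 = 0.
rank ∂_2 = 5, rank ∂_3 = 0 ⇒ b_2 = 6 − 5 − 0 = 1. So H_2 = Z.

H_0 = Z,  H_1 = 0,  H_2 = Z.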